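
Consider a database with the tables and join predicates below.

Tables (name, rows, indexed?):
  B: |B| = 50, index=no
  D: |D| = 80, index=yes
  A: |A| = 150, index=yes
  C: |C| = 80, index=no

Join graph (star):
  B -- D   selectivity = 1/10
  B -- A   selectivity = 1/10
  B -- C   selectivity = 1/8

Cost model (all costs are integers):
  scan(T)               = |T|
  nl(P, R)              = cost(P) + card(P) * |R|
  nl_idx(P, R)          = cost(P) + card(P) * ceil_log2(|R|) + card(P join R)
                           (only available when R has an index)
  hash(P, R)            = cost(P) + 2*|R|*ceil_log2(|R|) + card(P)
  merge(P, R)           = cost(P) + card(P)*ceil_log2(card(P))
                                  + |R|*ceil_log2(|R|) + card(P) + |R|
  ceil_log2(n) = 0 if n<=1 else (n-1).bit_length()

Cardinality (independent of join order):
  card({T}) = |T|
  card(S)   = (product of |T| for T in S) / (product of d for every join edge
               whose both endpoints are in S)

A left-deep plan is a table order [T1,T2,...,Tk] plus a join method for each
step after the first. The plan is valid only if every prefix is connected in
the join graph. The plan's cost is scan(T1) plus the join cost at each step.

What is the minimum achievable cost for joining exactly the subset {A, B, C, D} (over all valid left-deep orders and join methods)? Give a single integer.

8680

Selinger DP over subsets of {A,B,C,D}:
  {B}: scan cost=50, card=50
  {D}: scan cost=80, card=80
  {A}: scan cost=150, card=150
  {C}: scan cost=80, card=80
  {BD}: card=400; try (B,hash)→760, (D,nl_idx)→800, (D,merge)→1040, (B,merge)→1070, (D,hash)→1220, (D,nl)→4050 …(+1); best=760 via (B,hash)
  {AB}: card=750; try (B,hash)→900, (A,nl_idx)→1200, (A,merge)→1750, (B,merge)→1850, (A,hash)→2500, (A,nl)→7550 …(+1); best=900 via (B,hash)
  {BC}: card=500; try (B,hash)→760, (C,merge)→1040, (B,merge)→1070, (C,hash)→1220, (C,nl)→4050, (B,nl)→4080; best=760 via (B,hash)
  {ABD}: card=6000; try (D,hash)→2770, (A,hash)→3560, (A,merge)→6110, (D,merge)→9790, (A,nl_idx)→9960, (D,nl_idx)→12150 …(+2); best=2770 via (D,hash)
  {BCD}: card=4000; try (C,hash)→2280, (D,hash)→2380, (C,merge)→5400, (D,merge)→6400, (D,nl_idx)→8260, (C,nl)→32760 …(+1); best=2280 via (C,hash)
  {ABC}: card=7500; try (C,hash)→2770, (A,hash)→3660, (A,merge)→7110, (C,merge)→9790, (A,nl_idx)→12260, (C,nl)→60900 …(+1); best=2770 via (C,hash)
  {ABCD}: card=60000; try (A,hash)→8680, (C,hash)→9890, (D,hash)→11390, (A,merge)→55630, (C,merge)→87410, (A,nl_idx)→94280 …(+5); best=8680 via (A,hash)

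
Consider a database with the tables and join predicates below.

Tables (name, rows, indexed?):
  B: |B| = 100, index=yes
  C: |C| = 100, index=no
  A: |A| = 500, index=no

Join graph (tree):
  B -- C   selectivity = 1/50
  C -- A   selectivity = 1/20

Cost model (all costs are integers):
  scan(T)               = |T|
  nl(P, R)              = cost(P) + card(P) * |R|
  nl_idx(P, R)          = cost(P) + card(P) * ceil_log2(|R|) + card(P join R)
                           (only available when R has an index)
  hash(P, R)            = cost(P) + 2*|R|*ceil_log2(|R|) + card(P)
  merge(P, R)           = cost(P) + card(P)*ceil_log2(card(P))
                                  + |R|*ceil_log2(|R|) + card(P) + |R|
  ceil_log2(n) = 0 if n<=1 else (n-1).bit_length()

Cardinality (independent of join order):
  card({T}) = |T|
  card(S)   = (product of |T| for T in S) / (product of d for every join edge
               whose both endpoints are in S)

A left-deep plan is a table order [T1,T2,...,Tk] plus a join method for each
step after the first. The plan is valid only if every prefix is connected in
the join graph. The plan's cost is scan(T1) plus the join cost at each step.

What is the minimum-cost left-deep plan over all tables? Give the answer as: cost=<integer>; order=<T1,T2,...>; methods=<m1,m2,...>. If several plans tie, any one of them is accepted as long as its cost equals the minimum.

Selinger DP (subsets sized 1..n):
  {B}: scan cost=100, card=100
  {C}: scan cost=100, card=100
  {A}: scan cost=500, card=500
  {BC}: card=200; try (B,nl_idx)→1000, (C,hash)→1600, (B,hash)→1600, (C,merge)→1700, (B,merge)→1700, (C,nl)→10100 …(+1); best=1000 via (B,nl_idx)
  {AC}: card=2500; try (C,hash)→2400, (A,merge)→5900, (C,merge)→6300, (A,hash)→9200, (A,nl)→50100, (C,nl)→50500; best=2400 via (C,hash)
  {ABC}: card=5000; try (B,hash)→6300, (A,merge)→7800, (A,hash)→10200, (B,nl_idx)→24900, (B,merge)→35700, (A,nl)→101000 …(+1); best=6300 via (B,hash)

cost=6300; order=A,C,B; methods=hash,hash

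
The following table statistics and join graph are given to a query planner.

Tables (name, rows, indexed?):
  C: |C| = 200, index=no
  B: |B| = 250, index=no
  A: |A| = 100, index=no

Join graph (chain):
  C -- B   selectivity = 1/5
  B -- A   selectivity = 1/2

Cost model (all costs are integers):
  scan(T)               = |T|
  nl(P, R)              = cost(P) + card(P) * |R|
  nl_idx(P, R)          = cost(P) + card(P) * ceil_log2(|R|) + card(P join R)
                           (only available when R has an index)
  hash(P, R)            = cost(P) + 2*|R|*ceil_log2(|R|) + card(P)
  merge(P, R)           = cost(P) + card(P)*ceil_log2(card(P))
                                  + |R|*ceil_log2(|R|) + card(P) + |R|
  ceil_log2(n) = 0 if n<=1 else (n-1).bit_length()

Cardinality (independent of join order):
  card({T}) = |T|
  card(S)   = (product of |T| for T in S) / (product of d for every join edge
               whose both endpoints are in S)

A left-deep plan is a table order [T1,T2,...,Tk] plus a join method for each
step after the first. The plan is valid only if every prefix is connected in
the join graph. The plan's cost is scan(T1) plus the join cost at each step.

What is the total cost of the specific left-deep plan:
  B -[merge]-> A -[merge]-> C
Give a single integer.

step 1: scan B: cost=250, card=250
step 2: join A via merge
    card(P join A) = 250*100/(2) = 12500
    cost = 250 + 250*8 + 100*7 + 250 + 100 = 3300
step 3: join C via merge
    card(P join C) = 12500*200/(5) = 500000
    cost = 3300 + 12500*14 + 200*8 + 12500 + 200 = 192600

192600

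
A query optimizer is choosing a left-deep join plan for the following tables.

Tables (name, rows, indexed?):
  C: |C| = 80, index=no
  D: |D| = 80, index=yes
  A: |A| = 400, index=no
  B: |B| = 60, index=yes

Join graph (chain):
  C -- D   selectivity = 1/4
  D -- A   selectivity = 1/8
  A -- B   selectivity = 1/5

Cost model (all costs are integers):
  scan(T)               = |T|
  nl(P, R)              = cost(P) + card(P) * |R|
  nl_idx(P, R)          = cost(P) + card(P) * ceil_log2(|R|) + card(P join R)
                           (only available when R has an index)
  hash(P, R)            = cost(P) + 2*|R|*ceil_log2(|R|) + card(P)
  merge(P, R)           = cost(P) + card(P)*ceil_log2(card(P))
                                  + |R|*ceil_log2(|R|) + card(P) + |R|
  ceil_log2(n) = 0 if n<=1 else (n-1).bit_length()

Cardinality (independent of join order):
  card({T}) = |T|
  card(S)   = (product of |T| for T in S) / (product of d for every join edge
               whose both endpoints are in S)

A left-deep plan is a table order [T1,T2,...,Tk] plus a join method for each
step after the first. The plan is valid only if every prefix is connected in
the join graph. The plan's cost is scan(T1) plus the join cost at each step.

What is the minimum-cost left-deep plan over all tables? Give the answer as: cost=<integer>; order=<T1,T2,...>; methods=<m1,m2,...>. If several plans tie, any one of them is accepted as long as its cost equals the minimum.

cost=55760; order=A,D,B,C; methods=hash,hash,hash

Selinger DP (subsets sized 1..n):
  {C}: scan cost=80, card=80
  {D}: scan cost=80, card=80
  {A}: scan cost=400, card=400
  {B}: scan cost=60, card=60
  {CD}: card=1600; try (D,hash)→1280, (C,hash)→1280, (D,merge)→1360, (C,merge)→1360, (D,nl_idx)→2240, (D,nl)→6480 …(+1); best=1280 via (D,hash)
  {AD}: card=4000; try (D,hash)→1920, (A,merge)→4720, (D,merge)→5040, (D,nl_idx)→7200, (A,hash)→7360, (A,nl)→32080 …(+1); best=1920 via (D,hash)
  {AB}: card=4800; try (B,hash)→1520, (A,merge)→4480, (B,merge)→4820, (A,hash)→7320, (B,nl_idx)→7600, (A,nl)→24060 …(+1); best=1520 via (B,hash)
  {ACD}: card=80000; try (C,hash)→7040, (A,hash)→10080, (A,merge)→24480, (C,merge)→54560, (C,nl)→321920, (A,nl)→641280; best=7040 via (C,hash)
  {ABD}: card=48000; try (B,hash)→6640, (D,hash)→7440, (B,merge)→54340, (D,merge)→69360, (B,nl_idx)→73920, (D,nl_idx)→83120 …(+2); best=6640 via (B,hash)
  {ABCD}: card=960000; try (C,hash)→55760, (B,hash)→87760, (C,merge)→823280, (B,nl_idx)→1447040, (B,merge)→1447460, (C,nl)→3846640 …(+1); best=55760 via (C,hash)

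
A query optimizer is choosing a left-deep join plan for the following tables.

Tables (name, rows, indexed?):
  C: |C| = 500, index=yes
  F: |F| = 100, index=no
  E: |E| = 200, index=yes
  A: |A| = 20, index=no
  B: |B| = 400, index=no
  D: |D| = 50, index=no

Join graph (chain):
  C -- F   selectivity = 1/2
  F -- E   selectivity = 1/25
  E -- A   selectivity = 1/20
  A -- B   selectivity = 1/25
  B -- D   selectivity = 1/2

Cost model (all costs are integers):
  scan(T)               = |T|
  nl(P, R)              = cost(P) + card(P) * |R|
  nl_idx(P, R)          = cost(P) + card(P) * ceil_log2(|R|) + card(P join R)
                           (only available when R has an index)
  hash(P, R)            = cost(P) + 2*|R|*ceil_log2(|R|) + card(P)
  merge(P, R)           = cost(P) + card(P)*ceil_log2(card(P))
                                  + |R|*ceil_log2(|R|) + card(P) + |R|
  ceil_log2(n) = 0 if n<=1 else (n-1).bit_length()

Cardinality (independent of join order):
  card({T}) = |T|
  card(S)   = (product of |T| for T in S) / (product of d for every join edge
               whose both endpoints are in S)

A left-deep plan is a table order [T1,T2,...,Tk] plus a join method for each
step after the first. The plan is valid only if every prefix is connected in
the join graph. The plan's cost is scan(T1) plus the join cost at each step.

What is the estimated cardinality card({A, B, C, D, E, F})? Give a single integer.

Tables in S: A(20), B(400), C(500), D(50), E(200), F(100)
Edges inside S: C-F(d=2), F-E(d=25), E-A(d=20), A-B(d=25), B-D(d=2)
numerator = 20 * 400 * 500 * 50 * 200 * 100 = 4000000000000
denominator = 2 * 25 * 20 * 25 * 2 = 50000
card(S) = 4000000000000 / 50000 = 80000000

80000000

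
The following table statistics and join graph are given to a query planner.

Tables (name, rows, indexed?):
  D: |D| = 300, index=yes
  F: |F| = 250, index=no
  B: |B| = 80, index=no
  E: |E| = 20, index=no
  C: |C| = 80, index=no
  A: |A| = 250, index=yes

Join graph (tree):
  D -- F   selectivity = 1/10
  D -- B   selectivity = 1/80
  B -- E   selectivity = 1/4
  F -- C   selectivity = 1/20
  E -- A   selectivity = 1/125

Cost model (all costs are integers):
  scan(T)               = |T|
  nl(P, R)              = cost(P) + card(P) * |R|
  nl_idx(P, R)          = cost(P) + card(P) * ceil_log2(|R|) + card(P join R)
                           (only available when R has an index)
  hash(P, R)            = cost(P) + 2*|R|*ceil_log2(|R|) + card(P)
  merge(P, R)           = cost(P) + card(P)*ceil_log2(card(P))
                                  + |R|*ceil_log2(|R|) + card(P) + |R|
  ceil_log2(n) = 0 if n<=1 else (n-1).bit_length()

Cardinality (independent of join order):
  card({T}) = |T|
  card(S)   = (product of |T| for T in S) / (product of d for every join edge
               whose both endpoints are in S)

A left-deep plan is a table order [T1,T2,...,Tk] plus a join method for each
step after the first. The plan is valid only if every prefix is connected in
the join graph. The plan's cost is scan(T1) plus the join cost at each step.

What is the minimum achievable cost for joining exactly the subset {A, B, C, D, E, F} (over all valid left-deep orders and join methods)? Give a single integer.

Selinger DP over subsets of {A,B,C,D,E,F}:
  {D}: scan cost=300, card=300
  {F}: scan cost=250, card=250
  {B}: scan cost=80, card=80
  {E}: scan cost=20, card=20
  {C}: scan cost=80, card=80
  {A}: scan cost=250, card=250
  {DF}: card=7500; try (F,hash)→4600, (D,merge)→5500, (F,merge)→5550, (D,hash)→5900, (D,nl_idx)→10000, (D,nl)→75250 …(+1); best=4600 via (F,hash)
  {BD}: card=300; try (D,nl_idx)→1100, (B,hash)→1720, (D,merge)→3720, (B,merge)→3940, (D,hash)→5560, (D,nl)→24080 …(+1); best=1100 via (D,nl_idx)
  {CF}: card=1000; try (C,hash)→1620, (F,merge)→2970, (C,merge)→3140, (F,hash)→4160, (F,nl)→20080, (C,nl)→20250; best=1620 via (C,hash)
  {BE}: card=400; try (E,hash)→360, (B,merge)→780, (E,merge)→840, (B,hash)→1160, (B,nl)→1620, (E,nl)→1680; best=360 via (E,hash)
  {AE}: card=40; try (A,nl_idx)→220, (E,hash)→700, (A,merge)→2390, (E,merge)→2620, (A,hash)→4040, (A,nl)→5020 …(+1); best=220 via (A,nl_idx)
  {BDF}: card=7500; try (F,hash)→5400, (F,merge)→6350, (B,hash)→13220, (F,nl)→76100, (B,merge)→110240, (B,nl)→604600; best=5400 via (F,hash)
  {CDF}: card=30000; try (D,hash)→8020, (C,hash)→13220, (D,merge)→15620, (D,nl_idx)→40620, (C,merge)→110240, (D,nl)→301620 …(+1); best=8020 via (D,hash)
  {BDE}: card=1500; try (E,hash)→1600, (E,merge)→4220, (D,nl_idx)→5460, (D,hash)→6160, (E,nl)→7100, (D,merge)→7360 …(+1); best=1600 via (E,hash)
  {ABE}: card=800; try (B,merge)→1140, (B,hash)→1380, (B,nl)→3420, (A,nl_idx)→4360, (A,hash)→4760, (A,merge)→6610 …(+1); best=1140 via (B,merge)
  {BDEF}: card=37500; try (F,hash)→7100, (E,hash)→13100, (F,merge)→21850, (E,merge)→110520, (E,nl)→155400, (F,nl)→376600; best=7100 via (F,hash)
  {BCDF}: card=30000; try (C,hash)→14020, (B,hash)→39140, (C,merge)→111040, (B,merge)→488660, (C,nl)→605400, (B,nl)→2408020; best=14020 via (C,hash)
  {ABDE}: card=3000; try (A,hash)→7100, (D,hash)→7340, (D,nl_idx)→11340, (D,merge)→12940, (A,nl_idx)→16600, (A,merge)→21850 …(+2); best=7100 via (A,hash)
  {BCDEF}: card=150000; try (E,hash)→44220, (C,hash)→45720, (E,merge)→494140, (E,nl)→614020, (C,merge)→645240, (C,nl)→3007100; best=44220 via (E,hash)
  {ABDEF}: card=75000; try (F,hash)→14100, (F,merge)→48350, (A,hash)→48600, (A,nl_idx)→382100, (A,merge)→646850, (F,nl)→757100 …(+1); best=14100 via (F,hash)
  {ABCDEF}: card=300000; try (C,hash)→90220, (A,hash)→198220, (C,merge)→1364740, (A,nl_idx)→1544220, (A,merge)→2896470, (C,nl)→6014100 …(+1); best=90220 via (C,hash)

90220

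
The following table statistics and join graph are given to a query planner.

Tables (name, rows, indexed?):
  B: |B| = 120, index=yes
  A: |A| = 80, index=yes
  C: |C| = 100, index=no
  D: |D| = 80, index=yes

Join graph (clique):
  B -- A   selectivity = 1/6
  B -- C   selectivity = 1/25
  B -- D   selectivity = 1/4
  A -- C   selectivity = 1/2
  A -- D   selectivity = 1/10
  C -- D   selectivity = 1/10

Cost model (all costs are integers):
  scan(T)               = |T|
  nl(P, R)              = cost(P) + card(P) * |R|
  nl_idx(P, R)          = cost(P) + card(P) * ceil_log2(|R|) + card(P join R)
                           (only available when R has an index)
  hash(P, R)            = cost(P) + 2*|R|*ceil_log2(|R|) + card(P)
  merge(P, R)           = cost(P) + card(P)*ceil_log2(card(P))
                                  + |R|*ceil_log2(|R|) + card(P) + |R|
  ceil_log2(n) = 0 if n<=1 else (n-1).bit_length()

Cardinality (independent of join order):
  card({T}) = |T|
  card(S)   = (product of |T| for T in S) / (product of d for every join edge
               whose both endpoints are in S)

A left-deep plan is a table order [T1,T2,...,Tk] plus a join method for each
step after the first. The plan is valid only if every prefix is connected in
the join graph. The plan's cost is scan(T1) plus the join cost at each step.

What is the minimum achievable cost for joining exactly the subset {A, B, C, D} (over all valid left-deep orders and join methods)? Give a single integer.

Selinger DP over subsets of {A,B,C,D}:
  {B}: scan cost=120, card=120
  {A}: scan cost=80, card=80
  {C}: scan cost=100, card=100
  {D}: scan cost=80, card=80
  {AB}: card=1600; try (A,hash)→1360, (B,merge)→1680, (A,merge)→1720, (B,hash)→1840, (B,nl_idx)→2240, (A,nl_idx)→2560 …(+2); best=1360 via (A,hash)
  {BC}: card=480; try (B,nl_idx)→1280, (C,hash)→1640, (B,merge)→1860, (C,merge)→1880, (B,hash)→1880, (B,nl)→12100 …(+1); best=1280 via (B,nl_idx)
  {BD}: card=2400; try (D,hash)→1360, (B,merge)→1680, (D,merge)→1720, (B,hash)→1840, (B,nl_idx)→3040, (D,nl_idx)→3360 …(+2); best=1360 via (D,hash)
  {AC}: card=4000; try (A,hash)→1320, (C,merge)→1520, (A,merge)→1540, (C,hash)→1560, (A,nl_idx)→4800, (C,nl)→8080 …(+1); best=1320 via (A,hash)
  {AD}: card=640; try (D,hash)→1280, (D,nl_idx)→1280, (A,hash)→1280, (A,nl_idx)→1280, (D,merge)→1360, (A,merge)→1360 …(+2); best=1280 via (D,hash)
  {CD}: card=800; try (D,hash)→1320, (C,merge)→1520, (D,merge)→1540, (C,hash)→1560, (D,nl_idx)→1600, (C,nl)→8080 …(+1); best=1320 via (D,hash)
  {ABC}: card=3200; try (A,hash)→2880, (C,hash)→4360, (A,merge)→6720, (B,hash)→7000, (A,nl_idx)→7840, (C,merge)→21360 …(+5); best=2880 via (A,hash)
  {ABD}: card=3200; try (B,hash)→3600, (D,hash)→4080, (A,hash)→4880, (B,nl_idx)→8960, (B,merge)→9280, (D,nl_idx)→15760 …(+6); best=3600 via (B,hash)
  {BCD}: card=960; try (D,hash)→2880, (B,hash)→3800, (C,hash)→5160, (D,nl_idx)→5600, (D,merge)→6720, (B,nl_idx)→7880 …(+5); best=2880 via (D,hash)
  {ACD}: card=3200; try (A,hash)→3240, (C,hash)→3320, (D,hash)→6440, (C,merge)→9120, (A,nl_idx)→10120, (A,merge)→10760 …(+5); best=3240 via (A,hash)
  {ABCD}: card=640; try (A,hash)→4960, (D,hash)→7200, (B,hash)→8120, (C,hash)→8200, (A,nl_idx)→10240, (A,merge)→14080 …(+9); best=4960 via (A,hash)

4960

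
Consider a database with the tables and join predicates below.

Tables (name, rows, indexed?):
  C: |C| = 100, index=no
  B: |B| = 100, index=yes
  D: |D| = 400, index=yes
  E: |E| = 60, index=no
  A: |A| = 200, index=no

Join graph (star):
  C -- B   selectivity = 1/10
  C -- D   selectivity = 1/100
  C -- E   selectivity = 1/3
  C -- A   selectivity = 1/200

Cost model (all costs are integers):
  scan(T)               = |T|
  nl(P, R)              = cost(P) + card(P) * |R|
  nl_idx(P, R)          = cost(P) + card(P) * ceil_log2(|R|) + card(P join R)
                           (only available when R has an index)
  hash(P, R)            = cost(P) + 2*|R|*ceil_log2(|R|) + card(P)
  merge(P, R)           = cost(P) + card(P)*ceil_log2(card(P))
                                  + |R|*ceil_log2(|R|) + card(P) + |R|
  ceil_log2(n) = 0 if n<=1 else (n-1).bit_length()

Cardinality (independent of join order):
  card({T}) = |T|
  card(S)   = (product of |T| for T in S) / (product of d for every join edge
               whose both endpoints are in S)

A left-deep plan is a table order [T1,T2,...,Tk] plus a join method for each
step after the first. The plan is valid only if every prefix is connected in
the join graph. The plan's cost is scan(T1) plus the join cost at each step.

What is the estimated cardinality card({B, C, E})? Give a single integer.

Tables in S: B(100), C(100), E(60)
Edges inside S: C-B(d=10), C-E(d=3)
numerator = 100 * 100 * 60 = 600000
denominator = 10 * 3 = 30
card(S) = 600000 / 30 = 20000

20000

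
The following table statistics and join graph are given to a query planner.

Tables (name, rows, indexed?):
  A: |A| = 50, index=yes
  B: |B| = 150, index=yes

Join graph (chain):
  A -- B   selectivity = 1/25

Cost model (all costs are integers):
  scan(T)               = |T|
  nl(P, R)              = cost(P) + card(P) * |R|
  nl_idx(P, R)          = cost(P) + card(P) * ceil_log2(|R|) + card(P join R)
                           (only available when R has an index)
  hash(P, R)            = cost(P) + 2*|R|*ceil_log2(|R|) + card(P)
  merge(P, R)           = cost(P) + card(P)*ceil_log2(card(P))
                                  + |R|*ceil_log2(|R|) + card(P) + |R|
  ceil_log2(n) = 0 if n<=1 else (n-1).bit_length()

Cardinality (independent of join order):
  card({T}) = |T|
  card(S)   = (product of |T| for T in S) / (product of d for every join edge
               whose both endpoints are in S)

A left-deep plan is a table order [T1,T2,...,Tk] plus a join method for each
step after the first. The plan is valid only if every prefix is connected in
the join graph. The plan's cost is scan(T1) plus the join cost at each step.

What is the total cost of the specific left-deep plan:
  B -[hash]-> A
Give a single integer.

900

step 1: scan B: cost=150, card=150
step 2: join A via hash
    card(P join A) = 150*50/(25) = 300
    cost = 150 + 2*50*6 + 150 = 900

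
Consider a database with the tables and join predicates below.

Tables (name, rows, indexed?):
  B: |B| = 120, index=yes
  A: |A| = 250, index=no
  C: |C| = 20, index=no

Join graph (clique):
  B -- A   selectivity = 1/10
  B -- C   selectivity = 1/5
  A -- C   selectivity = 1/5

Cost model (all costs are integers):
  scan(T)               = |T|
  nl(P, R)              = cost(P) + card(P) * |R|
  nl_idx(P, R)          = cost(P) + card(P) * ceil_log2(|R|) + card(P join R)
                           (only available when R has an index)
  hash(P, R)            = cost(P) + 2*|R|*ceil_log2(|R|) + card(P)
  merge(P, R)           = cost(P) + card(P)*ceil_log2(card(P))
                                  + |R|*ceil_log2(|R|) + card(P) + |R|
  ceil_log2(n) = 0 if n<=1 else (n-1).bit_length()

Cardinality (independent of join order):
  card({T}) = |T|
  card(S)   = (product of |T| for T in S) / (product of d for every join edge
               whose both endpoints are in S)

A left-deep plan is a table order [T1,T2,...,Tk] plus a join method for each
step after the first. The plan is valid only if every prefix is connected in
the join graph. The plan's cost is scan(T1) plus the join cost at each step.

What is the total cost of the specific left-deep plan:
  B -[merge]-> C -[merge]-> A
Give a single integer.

8250

step 1: scan B: cost=120, card=120
step 2: join C via merge
    card(P join C) = 120*20/(5) = 480
    cost = 120 + 120*7 + 20*5 + 120 + 20 = 1200
step 3: join A via merge
    card(P join A) = 480*250/(10*5) = 2400
    cost = 1200 + 480*9 + 250*8 + 480 + 250 = 8250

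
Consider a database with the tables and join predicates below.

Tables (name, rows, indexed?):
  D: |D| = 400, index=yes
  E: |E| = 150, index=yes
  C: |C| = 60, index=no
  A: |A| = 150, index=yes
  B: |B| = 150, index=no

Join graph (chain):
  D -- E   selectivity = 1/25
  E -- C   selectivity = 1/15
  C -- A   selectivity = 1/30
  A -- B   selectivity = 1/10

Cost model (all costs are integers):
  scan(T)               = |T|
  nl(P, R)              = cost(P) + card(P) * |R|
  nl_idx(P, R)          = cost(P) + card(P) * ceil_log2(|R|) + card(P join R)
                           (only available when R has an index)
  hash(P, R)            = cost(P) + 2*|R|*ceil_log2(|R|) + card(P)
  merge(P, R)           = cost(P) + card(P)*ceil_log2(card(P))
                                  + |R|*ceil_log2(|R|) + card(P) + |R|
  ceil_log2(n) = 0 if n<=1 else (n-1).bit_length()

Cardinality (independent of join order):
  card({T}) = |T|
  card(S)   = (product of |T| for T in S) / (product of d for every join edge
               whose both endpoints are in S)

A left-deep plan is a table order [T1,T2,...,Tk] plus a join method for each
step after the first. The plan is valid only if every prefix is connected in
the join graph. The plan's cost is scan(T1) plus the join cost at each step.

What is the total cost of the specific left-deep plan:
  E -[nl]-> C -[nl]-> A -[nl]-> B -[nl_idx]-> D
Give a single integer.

step 1: scan E: cost=150, card=150
step 2: join C via nl
    card(P join C) = 150*60/(15) = 600
    cost = 150 + 150*60 = 9150
step 3: join A via nl
    card(P join A) = 600*150/(30) = 3000
    cost = 9150 + 600*150 = 99150
step 4: join B via nl
    card(P join B) = 3000*150/(10) = 45000
    cost = 99150 + 3000*150 = 549150
step 5: join D via nl_idx
    card(P join D) = 45000*400/(25) = 720000
    cost = 549150 + 45000*9 + 720000 = 1674150

1674150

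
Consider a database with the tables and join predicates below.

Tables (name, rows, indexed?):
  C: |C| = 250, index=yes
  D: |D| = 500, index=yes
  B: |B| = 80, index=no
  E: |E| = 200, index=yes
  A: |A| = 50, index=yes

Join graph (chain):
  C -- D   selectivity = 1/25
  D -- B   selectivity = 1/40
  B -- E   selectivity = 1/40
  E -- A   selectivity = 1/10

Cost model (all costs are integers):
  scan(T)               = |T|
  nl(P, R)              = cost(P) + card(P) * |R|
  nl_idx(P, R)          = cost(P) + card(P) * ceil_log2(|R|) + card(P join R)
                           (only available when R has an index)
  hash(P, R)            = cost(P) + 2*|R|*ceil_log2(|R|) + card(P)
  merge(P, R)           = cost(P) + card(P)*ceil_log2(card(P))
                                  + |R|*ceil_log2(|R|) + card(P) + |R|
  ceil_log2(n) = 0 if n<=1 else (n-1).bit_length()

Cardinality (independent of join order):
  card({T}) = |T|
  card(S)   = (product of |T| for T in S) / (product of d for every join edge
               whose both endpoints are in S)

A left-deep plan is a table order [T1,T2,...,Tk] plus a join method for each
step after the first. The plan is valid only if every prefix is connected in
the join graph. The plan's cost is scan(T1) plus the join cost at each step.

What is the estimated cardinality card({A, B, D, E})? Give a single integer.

25000

Tables in S: A(50), B(80), D(500), E(200)
Edges inside S: D-B(d=40), B-E(d=40), E-A(d=10)
numerator = 50 * 80 * 500 * 200 = 400000000
denominator = 40 * 40 * 10 = 16000
card(S) = 400000000 / 16000 = 25000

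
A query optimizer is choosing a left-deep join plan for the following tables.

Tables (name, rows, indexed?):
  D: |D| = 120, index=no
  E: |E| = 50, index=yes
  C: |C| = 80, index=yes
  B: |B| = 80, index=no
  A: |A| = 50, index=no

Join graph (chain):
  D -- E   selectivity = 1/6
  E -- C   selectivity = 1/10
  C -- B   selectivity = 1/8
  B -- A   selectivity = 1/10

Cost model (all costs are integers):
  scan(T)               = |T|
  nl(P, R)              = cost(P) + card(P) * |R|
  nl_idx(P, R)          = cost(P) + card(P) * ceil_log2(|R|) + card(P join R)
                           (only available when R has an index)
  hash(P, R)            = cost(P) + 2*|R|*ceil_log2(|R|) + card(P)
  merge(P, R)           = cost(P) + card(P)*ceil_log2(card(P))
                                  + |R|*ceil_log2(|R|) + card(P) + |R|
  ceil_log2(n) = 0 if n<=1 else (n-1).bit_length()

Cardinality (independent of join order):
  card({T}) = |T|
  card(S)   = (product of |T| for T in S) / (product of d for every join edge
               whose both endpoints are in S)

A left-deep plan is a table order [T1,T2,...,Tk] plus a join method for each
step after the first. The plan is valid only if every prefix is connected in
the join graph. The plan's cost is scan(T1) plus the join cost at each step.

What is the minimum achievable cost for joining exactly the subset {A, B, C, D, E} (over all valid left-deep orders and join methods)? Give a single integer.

28560

Selinger DP over subsets of {A,B,C,D,E}:
  {D}: scan cost=120, card=120
  {E}: scan cost=50, card=50
  {C}: scan cost=80, card=80
  {B}: scan cost=80, card=80
  {A}: scan cost=50, card=50
  {DE}: card=1000; try (E,hash)→840, (D,merge)→1360, (E,merge)→1430, (D,hash)→1780, (E,nl_idx)→1840, (D,nl)→6050 …(+1); best=840 via (E,hash)
  {CE}: card=400; try (E,hash)→760, (C,nl_idx)→800, (E,nl_idx)→960, (C,merge)→1040, (E,merge)→1070, (C,hash)→1220 …(+2); best=760 via (E,hash)
  {BC}: card=800; try (C,hash)→1280, (B,hash)→1280, (C,merge)→1360, (B,merge)→1360, (C,nl_idx)→1440, (C,nl)→6480 …(+1); best=1280 via (C,hash)
  {AB}: card=400; try (A,hash)→760, (B,merge)→1040, (A,merge)→1070, (B,hash)→1220, (B,nl)→4050, (A,nl)→4080; best=760 via (A,hash)
  {CDE}: card=8000; try (D,hash)→2840, (C,hash)→2960, (D,merge)→5720, (C,merge)→12480, (C,nl_idx)→15840, (D,nl)→48760 …(+1); best=2840 via (D,hash)
  {BCE}: card=4000; try (B,hash)→2280, (E,hash)→2680, (B,merge)→5400, (E,nl_idx)→10080, (E,merge)→10430, (B,nl)→32760 …(+1); best=2280 via (B,hash)
  {ABC}: card=4000; try (C,hash)→2280, (A,hash)→2680, (C,merge)→5400, (C,nl_idx)→7560, (A,merge)→10430, (C,nl)→32760 …(+1); best=2280 via (C,hash)
  {BCDE}: card=80000; try (D,hash)→7960, (B,hash)→11960, (D,merge)→55240, (B,merge)→115480, (D,nl)→482280, (B,nl)→642840; best=7960 via (D,hash)
  {ABCE}: card=20000; try (E,hash)→6880, (A,hash)→6880, (E,nl_idx)→46280, (E,merge)→54630, (A,merge)→54630, (E,nl)→202280 …(+1); best=6880 via (E,hash)
  {ABCDE}: card=400000; try (D,hash)→28560, (A,hash)→88560, (D,merge)→327840, (A,merge)→1448310, (D,nl)→2406880, (A,nl)→4007960; best=28560 via (D,hash)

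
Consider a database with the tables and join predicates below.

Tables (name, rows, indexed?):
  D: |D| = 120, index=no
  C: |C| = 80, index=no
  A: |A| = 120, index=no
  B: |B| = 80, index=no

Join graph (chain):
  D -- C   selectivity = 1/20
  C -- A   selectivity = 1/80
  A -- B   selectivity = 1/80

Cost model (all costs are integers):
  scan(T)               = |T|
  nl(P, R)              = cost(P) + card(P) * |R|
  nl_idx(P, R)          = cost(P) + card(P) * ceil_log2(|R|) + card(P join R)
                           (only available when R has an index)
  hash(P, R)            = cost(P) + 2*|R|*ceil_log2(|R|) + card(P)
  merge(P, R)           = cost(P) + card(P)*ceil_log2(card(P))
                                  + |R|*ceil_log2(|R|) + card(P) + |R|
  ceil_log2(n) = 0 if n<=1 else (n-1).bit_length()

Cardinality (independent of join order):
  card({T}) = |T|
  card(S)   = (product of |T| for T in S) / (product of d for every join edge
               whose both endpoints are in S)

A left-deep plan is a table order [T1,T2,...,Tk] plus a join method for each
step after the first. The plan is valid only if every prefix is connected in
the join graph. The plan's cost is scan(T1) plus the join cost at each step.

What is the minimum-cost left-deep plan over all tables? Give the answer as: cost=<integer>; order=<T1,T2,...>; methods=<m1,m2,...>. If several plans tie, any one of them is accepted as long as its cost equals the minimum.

cost=4400; order=A,B,C,D; methods=hash,hash,hash

Selinger DP (subsets sized 1..n):
  {D}: scan cost=120, card=120
  {C}: scan cost=80, card=80
  {A}: scan cost=120, card=120
  {B}: scan cost=80, card=80
  {CD}: card=480; try (C,hash)→1360, (D,merge)→1680, (C,merge)→1720, (D,hash)→1840, (D,nl)→9680, (C,nl)→9720; best=1360 via (C,hash)
  {AC}: card=120; try (C,hash)→1360, (A,merge)→1680, (C,merge)→1720, (A,hash)→1840, (A,nl)→9680, (C,nl)→9720; best=1360 via (C,hash)
  {AB}: card=120; try (B,hash)→1360, (A,merge)→1680, (B,merge)→1720, (A,hash)→1840, (A,nl)→9680, (B,nl)→9720; best=1360 via (B,hash)
  {ACD}: card=720; try (D,hash)→3160, (D,merge)→3280, (A,hash)→3520, (A,merge)→7120, (D,nl)→15760, (A,nl)→58960; best=3160 via (D,hash)
  {ABC}: card=120; try (C,hash)→2600, (B,hash)→2600, (C,merge)→2960, (B,merge)→2960, (C,nl)→10960, (B,nl)→10960; best=2600 via (C,hash)
  {ABCD}: card=720; try (D,hash)→4400, (D,merge)→4520, (B,hash)→5000, (B,merge)→11720, (D,nl)→17000, (B,nl)→60760; best=4400 via (D,hash)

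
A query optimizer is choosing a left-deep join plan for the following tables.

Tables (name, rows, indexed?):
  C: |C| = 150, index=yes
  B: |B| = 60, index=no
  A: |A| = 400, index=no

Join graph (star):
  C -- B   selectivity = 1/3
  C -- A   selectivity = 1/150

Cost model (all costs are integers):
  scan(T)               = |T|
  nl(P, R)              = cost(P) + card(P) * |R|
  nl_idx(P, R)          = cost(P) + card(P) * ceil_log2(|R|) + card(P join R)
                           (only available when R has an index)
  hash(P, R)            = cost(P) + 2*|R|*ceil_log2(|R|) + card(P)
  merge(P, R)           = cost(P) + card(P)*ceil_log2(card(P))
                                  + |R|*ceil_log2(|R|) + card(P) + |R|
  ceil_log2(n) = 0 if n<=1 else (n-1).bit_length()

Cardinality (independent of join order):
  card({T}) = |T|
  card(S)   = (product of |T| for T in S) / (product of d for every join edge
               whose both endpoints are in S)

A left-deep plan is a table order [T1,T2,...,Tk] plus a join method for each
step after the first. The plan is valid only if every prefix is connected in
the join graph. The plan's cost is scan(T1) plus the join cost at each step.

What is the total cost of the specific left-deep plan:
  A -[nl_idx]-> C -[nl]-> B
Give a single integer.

step 1: scan A: cost=400, card=400
step 2: join C via nl_idx
    card(P join C) = 400*150/(150) = 400
    cost = 400 + 400*8 + 400 = 4000
step 3: join B via nl
    card(P join B) = 400*60/(3) = 8000
    cost = 4000 + 400*60 = 28000

28000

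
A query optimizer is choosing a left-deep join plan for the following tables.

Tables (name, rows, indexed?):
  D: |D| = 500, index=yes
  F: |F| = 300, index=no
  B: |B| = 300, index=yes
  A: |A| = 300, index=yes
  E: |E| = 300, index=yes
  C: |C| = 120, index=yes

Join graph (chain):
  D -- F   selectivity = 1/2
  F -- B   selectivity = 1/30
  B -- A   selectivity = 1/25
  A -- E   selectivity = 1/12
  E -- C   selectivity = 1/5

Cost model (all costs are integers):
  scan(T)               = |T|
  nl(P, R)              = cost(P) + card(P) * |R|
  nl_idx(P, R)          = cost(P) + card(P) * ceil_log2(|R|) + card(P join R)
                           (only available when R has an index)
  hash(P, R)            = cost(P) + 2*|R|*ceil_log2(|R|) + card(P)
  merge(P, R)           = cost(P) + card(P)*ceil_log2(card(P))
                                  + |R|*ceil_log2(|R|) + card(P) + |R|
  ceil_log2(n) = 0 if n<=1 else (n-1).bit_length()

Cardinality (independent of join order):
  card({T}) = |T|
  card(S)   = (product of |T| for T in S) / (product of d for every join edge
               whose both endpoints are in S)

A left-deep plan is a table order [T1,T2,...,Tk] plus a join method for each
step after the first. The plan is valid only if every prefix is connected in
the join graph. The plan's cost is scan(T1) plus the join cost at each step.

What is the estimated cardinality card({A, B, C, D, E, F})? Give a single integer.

5400000000

Tables in S: A(300), B(300), C(120), D(500), E(300), F(300)
Edges inside S: D-F(d=2), F-B(d=30), B-A(d=25), A-E(d=12), E-C(d=5)
numerator = 300 * 300 * 120 * 500 * 300 * 300 = 486000000000000
denominator = 2 * 30 * 25 * 12 * 5 = 90000
card(S) = 486000000000000 / 90000 = 5400000000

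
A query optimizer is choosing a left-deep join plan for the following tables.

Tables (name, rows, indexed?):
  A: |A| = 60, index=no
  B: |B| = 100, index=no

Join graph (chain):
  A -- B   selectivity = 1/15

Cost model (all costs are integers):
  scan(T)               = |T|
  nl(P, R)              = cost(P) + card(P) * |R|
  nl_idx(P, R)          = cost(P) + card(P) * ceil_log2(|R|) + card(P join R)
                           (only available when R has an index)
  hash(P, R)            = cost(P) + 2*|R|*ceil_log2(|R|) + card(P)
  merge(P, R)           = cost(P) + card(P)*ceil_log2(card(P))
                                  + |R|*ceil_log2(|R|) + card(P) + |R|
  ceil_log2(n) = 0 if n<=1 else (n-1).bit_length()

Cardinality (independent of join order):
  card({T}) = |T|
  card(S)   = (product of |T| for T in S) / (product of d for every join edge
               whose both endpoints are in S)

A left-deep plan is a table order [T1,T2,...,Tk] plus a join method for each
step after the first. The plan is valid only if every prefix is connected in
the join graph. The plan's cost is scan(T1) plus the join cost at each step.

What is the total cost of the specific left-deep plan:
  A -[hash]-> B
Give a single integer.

1520

step 1: scan A: cost=60, card=60
step 2: join B via hash
    card(P join B) = 60*100/(15) = 400
    cost = 60 + 2*100*7 + 60 = 1520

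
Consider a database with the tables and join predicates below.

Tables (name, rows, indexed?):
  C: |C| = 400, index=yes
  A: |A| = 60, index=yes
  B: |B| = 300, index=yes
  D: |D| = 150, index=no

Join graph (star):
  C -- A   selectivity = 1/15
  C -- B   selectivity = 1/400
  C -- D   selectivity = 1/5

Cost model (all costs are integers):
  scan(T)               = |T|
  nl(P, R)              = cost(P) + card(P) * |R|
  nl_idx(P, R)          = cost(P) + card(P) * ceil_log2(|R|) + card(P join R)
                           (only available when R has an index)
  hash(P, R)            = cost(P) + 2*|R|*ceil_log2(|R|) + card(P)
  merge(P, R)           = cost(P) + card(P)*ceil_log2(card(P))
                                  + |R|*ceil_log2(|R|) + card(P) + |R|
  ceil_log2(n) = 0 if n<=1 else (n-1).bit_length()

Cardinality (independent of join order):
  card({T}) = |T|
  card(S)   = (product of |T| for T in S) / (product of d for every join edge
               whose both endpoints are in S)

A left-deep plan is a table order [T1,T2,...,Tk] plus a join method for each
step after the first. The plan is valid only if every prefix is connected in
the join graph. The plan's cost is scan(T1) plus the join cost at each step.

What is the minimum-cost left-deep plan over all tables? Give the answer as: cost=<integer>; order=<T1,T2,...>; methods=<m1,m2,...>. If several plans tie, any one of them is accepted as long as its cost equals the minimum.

cost=7920; order=B,C,A,D; methods=nl_idx,hash,hash

Selinger DP (subsets sized 1..n):
  {C}: scan cost=400, card=400
  {A}: scan cost=60, card=60
  {B}: scan cost=300, card=300
  {D}: scan cost=150, card=150
  {AC}: card=1600; try (A,hash)→1520, (C,nl_idx)→2200, (A,nl_idx)→4400, (C,merge)→4480, (A,merge)→4820, (C,hash)→7320 …(+2); best=1520 via (A,hash)
  {BC}: card=300; try (C,nl_idx)→3300, (B,nl_idx)→4300, (B,hash)→6200, (C,merge)→7300, (B,merge)→7400, (C,hash)→7800 …(+2); best=3300 via (C,nl_idx)
  {CD}: card=12000; try (D,hash)→3200, (C,merge)→5500, (D,merge)→5750, (C,hash)→7500, (C,nl_idx)→13500, (C,nl)→60150 …(+1); best=3200 via (D,hash)
  {ABC}: card=1200; try (A,hash)→4320, (A,nl_idx)→6300, (A,merge)→6720, (B,hash)→8520, (B,nl_idx)→17120, (A,nl)→21300 …(+2); best=4320 via (A,hash)
  {ACD}: card=48000; try (D,hash)→5520, (A,hash)→15920, (D,merge)→22070, (A,nl_idx)→123200, (A,merge)→183620, (D,nl)→241520 …(+1); best=5520 via (D,hash)
  {BCD}: card=9000; try (D,hash)→6000, (D,merge)→7650, (B,hash)→20600, (D,nl)→48300, (B,nl_idx)→120200, (B,merge)→186200 …(+1); best=6000 via (D,hash)
  {ABCD}: card=36000; try (D,hash)→7920, (A,hash)→15720, (D,merge)→20070, (B,hash)→58920, (A,nl_idx)→96000, (A,merge)→141420 …(+5); best=7920 via (D,hash)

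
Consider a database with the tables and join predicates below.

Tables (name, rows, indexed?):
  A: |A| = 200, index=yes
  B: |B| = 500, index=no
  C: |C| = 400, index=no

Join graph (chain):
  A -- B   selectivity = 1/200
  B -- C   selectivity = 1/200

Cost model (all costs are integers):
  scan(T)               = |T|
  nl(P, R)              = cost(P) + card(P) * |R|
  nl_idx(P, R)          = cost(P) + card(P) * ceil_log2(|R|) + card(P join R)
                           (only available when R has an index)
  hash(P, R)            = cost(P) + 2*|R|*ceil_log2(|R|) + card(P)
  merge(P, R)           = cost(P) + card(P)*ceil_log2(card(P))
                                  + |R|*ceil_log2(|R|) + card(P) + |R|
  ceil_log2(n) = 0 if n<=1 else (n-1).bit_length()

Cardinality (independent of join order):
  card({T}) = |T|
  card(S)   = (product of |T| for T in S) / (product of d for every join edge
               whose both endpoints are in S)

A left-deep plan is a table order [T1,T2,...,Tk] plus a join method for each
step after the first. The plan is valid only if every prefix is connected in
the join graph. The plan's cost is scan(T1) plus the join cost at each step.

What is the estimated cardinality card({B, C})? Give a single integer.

Tables in S: B(500), C(400)
Edges inside S: B-C(d=200)
numerator = 500 * 400 = 200000
denominator = 200 = 200
card(S) = 200000 / 200 = 1000

1000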